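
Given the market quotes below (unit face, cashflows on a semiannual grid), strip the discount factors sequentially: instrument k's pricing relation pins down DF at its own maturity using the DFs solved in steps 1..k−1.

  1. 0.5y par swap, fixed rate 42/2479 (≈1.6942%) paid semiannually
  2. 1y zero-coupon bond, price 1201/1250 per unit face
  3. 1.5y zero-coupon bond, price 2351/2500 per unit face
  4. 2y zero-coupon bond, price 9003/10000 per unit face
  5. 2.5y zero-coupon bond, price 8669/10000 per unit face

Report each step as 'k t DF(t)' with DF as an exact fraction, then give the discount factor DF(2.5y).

1 1/2 2479/2500
2 1 1201/1250
3 3/2 2351/2500
4 2 9003/10000
5 5/2 8669/10000
DF(2.5y) = 8669/10000 ≈ 0.866900

step 1 [0.5y] swap r/2=21/2479: DF=(1 − 21/2479·(0))/(1+21/2479) = 2479/2500 ≈ 0.991600
step 2 [1y] zero: DF = P = 1201/1250 ≈ 0.960800
step 3 [1.5y] zero: DF = P = 2351/2500 ≈ 0.940400
step 4 [2y] zero: DF = P = 9003/10000 ≈ 0.900300
step 5 [2.5y] zero: DF = P = 8669/10000 ≈ 0.866900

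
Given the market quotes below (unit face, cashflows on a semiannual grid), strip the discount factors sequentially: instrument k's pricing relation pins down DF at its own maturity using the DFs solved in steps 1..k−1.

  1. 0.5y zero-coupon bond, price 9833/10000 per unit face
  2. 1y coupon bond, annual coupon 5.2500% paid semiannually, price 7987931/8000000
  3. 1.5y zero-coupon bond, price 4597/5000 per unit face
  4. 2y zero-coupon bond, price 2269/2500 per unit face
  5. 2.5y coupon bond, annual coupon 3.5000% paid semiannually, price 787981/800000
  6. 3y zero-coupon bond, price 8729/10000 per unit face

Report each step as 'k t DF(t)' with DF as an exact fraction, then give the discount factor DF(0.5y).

1 1/2 9833/10000
2 1 4739/5000
3 3/2 4597/5000
4 2 2269/2500
5 5/2 4517/5000
6 3 8729/10000
DF(0.5y) = 9833/10000 ≈ 0.983300

step 1 [0.5y] zero: DF = P = 9833/10000 ≈ 0.983300
step 2 [1y] bond c/2=21/800: DF=(7987931/8000000 − 21/800·(0.983300))/(1+21/800) = 4739/5000 ≈ 0.947800
step 3 [1.5y] zero: DF = P = 4597/5000 ≈ 0.919400
step 4 [2y] zero: DF = P = 2269/2500 ≈ 0.907600
step 5 [2.5y] bond c/2=7/400: DF=(787981/800000 − 7/400·(0.983300+0.947800+0.919400+0.907600))/(1+7/400) = 4517/5000 ≈ 0.903400
step 6 [3y] zero: DF = P = 8729/10000 ≈ 0.872900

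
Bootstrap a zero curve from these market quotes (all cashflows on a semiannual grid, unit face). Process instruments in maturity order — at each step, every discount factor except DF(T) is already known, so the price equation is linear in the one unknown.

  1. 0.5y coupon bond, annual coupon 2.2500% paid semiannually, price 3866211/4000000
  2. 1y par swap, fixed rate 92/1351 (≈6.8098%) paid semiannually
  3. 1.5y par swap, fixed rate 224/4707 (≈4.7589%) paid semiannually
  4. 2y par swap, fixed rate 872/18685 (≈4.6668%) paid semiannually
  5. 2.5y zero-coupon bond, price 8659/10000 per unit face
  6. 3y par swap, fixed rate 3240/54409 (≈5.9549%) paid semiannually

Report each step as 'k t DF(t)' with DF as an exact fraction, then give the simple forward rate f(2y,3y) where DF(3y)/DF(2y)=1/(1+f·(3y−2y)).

step 1 [0.5y] bond c/2=9/800: DF=(3866211/4000000 − 9/800·(0))/(1+9/800) = 4779/5000 ≈ 0.955800
step 2 [1y] swap r/2=46/1351: DF=(1 − 46/1351·(0.955800))/(1+46/1351) = 2339/2500 ≈ 0.935600
step 3 [1.5y] swap r/2=112/4707: DF=(1 − 112/4707·(0.955800+0.935600))/(1+112/4707) = 583/625 ≈ 0.932800
step 4 [2y] swap r/2=436/18685: DF=(1 − 436/18685·(0.955800+0.935600+0.932800))/(1+436/18685) = 1141/1250 ≈ 0.912800
step 5 [2.5y] zero: DF = P = 8659/10000 ≈ 0.865900
step 6 [3y] swap r/2=1620/54409: DF=(1 − 1620/54409·(0.955800+0.935600+0.932800+0.912800+0.865900))/(1+1620/54409) = 419/500 ≈ 0.838000

1 1/2 4779/5000
2 1 2339/2500
3 3/2 583/625
4 2 1141/1250
5 5/2 8659/10000
6 3 419/500
f(2y,3y) = ((1141/1250)/(419/500) − 1)/(1) = 187/2095 ≈ 8.9260%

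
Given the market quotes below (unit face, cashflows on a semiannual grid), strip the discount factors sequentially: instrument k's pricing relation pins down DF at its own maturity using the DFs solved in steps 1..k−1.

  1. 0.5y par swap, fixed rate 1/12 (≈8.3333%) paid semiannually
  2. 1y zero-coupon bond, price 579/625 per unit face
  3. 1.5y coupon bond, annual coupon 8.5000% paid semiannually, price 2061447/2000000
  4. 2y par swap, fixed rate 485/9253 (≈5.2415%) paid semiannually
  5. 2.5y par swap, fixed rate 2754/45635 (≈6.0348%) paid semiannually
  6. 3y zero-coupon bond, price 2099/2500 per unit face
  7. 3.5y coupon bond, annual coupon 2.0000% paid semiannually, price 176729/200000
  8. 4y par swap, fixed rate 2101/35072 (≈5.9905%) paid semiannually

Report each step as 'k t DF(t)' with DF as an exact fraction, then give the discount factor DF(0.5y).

1 1/2 24/25
2 1 579/625
3 3/2 4559/5000
4 2 903/1000
5 5/2 8623/10000
6 3 2099/2500
7 7/2 4107/5000
8 4 7899/10000
DF(0.5y) = 24/25 ≈ 0.960000

step 1 [0.5y] swap r/2=1/24: DF=(1 − 1/24·(0))/(1+1/24) = 24/25 ≈ 0.960000
step 2 [1y] zero: DF = P = 579/625 ≈ 0.926400
step 3 [1.5y] bond c/2=17/400: DF=(2061447/2000000 − 17/400·(0.960000+0.926400))/(1+17/400) = 4559/5000 ≈ 0.911800
step 4 [2y] swap r/2=485/18506: DF=(1 − 485/18506·(0.960000+0.926400+0.911800))/(1+485/18506) = 903/1000 ≈ 0.903000
step 5 [2.5y] swap r/2=1377/45635: DF=(1 − 1377/45635·(0.960000+0.926400+0.911800+0.903000))/(1+1377/45635) = 8623/10000 ≈ 0.862300
step 6 [3y] zero: DF = P = 2099/2500 ≈ 0.839600
step 7 [3.5y] bond c/2=1/100: DF=(176729/200000 − 1/100·(0.960000+0.926400+0.911800+0.903000+0.862300+0.839600))/(1+1/100) = 4107/5000 ≈ 0.821400
step 8 [4y] swap r/2=2101/70144: DF=(1 − 2101/70144·(0.960000+0.926400+0.911800+0.903000+0.862300+0.839600+0.821400))/(1+2101/70144) = 7899/10000 ≈ 0.789900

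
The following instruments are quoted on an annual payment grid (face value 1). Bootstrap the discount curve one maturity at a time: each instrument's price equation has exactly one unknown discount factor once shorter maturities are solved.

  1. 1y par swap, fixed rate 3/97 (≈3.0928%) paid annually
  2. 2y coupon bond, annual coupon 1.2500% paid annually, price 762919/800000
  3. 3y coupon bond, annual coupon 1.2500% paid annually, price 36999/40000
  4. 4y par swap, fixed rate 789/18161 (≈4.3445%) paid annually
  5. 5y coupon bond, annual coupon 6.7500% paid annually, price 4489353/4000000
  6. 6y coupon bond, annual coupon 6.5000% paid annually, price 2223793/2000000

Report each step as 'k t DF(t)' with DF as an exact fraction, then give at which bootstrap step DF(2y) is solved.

step 1 [1y] swap r/1=3/97: DF=(1 − 3/97·(0))/(1+3/97) = 97/100 ≈ 0.970000
step 2 [2y] bond c/1=1/80: DF=(762919/800000 − 1/80·(0.970000))/(1+1/80) = 9299/10000 ≈ 0.929900
step 3 [3y] bond c/1=1/80: DF=(36999/40000 − 1/80·(0.970000+0.929900))/(1+1/80) = 8901/10000 ≈ 0.890100
step 4 [4y] swap r/1=789/18161: DF=(1 − 789/18161·(0.970000+0.929900+0.890100))/(1+789/18161) = 4211/5000 ≈ 0.842200
step 5 [5y] bond c/1=27/400: DF=(4489353/4000000 − 27/400·(0.970000+0.929900+0.890100+0.842200))/(1+27/400) = 8217/10000 ≈ 0.821700
step 6 [6y] bond c/1=13/200: DF=(2223793/2000000 − 13/200·(0.970000+0.929900+0.890100+0.842200+0.821700))/(1+13/200) = 3861/5000 ≈ 0.772200

1 1 97/100
2 2 9299/10000
3 3 8901/10000
4 4 4211/5000
5 5 8217/10000
6 6 3861/5000
DF(2y) is solved at step 2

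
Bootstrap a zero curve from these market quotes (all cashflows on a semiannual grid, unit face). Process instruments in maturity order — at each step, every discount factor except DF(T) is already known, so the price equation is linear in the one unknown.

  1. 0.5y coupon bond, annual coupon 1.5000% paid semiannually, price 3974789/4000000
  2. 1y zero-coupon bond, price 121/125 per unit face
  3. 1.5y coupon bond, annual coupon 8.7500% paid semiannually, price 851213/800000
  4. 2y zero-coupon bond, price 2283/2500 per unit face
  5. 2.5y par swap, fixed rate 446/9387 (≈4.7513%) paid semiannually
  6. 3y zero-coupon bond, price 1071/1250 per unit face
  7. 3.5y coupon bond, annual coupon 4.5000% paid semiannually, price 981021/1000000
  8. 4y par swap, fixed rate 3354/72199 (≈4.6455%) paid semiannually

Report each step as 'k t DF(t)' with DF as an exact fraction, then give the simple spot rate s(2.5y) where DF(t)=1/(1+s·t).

1 1/2 9863/10000
2 1 121/125
3 3/2 15/16
4 2 2283/2500
5 5/2 1777/2000
6 3 1071/1250
7 7/2 8373/10000
8 4 8323/10000
s(2.5y) = (1/(1777/2000) − 1)/(5/2) = 446/8885 ≈ 5.0197%

step 1 [0.5y] bond c/2=3/400: DF=(3974789/4000000 − 3/400·(0))/(1+3/400) = 9863/10000 ≈ 0.986300
step 2 [1y] zero: DF = P = 121/125 ≈ 0.968000
step 3 [1.5y] bond c/2=7/160: DF=(851213/800000 − 7/160·(0.986300+0.968000))/(1+7/160) = 15/16 ≈ 0.937500
step 4 [2y] zero: DF = P = 2283/2500 ≈ 0.913200
step 5 [2.5y] swap r/2=223/9387: DF=(1 − 223/9387·(0.986300+0.968000+0.937500+0.913200))/(1+223/9387) = 1777/2000 ≈ 0.888500
step 6 [3y] zero: DF = P = 1071/1250 ≈ 0.856800
step 7 [3.5y] bond c/2=9/400: DF=(981021/1000000 − 9/400·(0.986300+0.968000+0.937500+0.913200+0.888500+0.856800))/(1+9/400) = 8373/10000 ≈ 0.837300
step 8 [4y] swap r/2=1677/72199: DF=(1 − 1677/72199·(0.986300+0.968000+0.937500+0.913200+0.888500+0.856800+0.837300))/(1+1677/72199) = 8323/10000 ≈ 0.832300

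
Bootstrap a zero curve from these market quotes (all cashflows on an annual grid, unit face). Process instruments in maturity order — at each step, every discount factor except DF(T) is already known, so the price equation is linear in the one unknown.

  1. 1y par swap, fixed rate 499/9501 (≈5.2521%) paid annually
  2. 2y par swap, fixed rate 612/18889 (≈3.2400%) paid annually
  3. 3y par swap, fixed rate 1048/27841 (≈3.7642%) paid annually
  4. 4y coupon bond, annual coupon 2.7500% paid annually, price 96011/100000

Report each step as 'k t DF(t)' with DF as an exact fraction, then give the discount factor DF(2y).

1 1 9501/10000
2 2 2347/2500
3 3 1119/1250
4 4 8599/10000
DF(2y) = 2347/2500 ≈ 0.938800

step 1 [1y] swap r/1=499/9501: DF=(1 − 499/9501·(0))/(1+499/9501) = 9501/10000 ≈ 0.950100
step 2 [2y] swap r/1=612/18889: DF=(1 − 612/18889·(0.950100))/(1+612/18889) = 2347/2500 ≈ 0.938800
step 3 [3y] swap r/1=1048/27841: DF=(1 − 1048/27841·(0.950100+0.938800))/(1+1048/27841) = 1119/1250 ≈ 0.895200
step 4 [4y] bond c/1=11/400: DF=(96011/100000 − 11/400·(0.950100+0.938800+0.895200))/(1+11/400) = 8599/10000 ≈ 0.859900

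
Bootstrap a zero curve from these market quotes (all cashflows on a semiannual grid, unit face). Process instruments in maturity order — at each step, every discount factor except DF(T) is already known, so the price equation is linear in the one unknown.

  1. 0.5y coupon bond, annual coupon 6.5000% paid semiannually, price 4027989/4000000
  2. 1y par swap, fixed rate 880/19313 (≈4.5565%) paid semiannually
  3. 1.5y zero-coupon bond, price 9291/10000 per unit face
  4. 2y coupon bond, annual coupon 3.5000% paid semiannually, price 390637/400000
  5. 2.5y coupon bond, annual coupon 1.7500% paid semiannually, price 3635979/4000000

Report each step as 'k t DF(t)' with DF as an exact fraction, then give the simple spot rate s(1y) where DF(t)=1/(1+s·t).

1 1/2 9753/10000
2 1 239/250
3 3/2 9291/10000
4 2 4553/5000
5 5/2 2171/2500
s(1y) = (1/(239/250) − 1)/(1) = 11/239 ≈ 4.6025%

step 1 [0.5y] bond c/2=13/400: DF=(4027989/4000000 − 13/400·(0))/(1+13/400) = 9753/10000 ≈ 0.975300
step 2 [1y] swap r/2=440/19313: DF=(1 − 440/19313·(0.975300))/(1+440/19313) = 239/250 ≈ 0.956000
step 3 [1.5y] zero: DF = P = 9291/10000 ≈ 0.929100
step 4 [2y] bond c/2=7/400: DF=(390637/400000 − 7/400·(0.975300+0.956000+0.929100))/(1+7/400) = 4553/5000 ≈ 0.910600
step 5 [2.5y] bond c/2=7/800: DF=(3635979/4000000 − 7/800·(0.975300+0.956000+0.929100+0.910600))/(1+7/800) = 2171/2500 ≈ 0.868400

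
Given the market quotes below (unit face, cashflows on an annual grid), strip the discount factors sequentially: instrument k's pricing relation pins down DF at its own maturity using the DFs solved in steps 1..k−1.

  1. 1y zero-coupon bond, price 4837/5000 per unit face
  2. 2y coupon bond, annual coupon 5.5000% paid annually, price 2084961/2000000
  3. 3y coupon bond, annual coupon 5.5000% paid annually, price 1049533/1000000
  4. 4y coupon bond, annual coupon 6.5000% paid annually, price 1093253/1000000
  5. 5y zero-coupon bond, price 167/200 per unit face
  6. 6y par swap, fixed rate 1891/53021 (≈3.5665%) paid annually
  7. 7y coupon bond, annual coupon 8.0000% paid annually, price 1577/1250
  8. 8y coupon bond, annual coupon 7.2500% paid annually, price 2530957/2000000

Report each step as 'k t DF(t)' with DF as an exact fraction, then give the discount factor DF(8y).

step 1 [1y] zero: DF = P = 4837/5000 ≈ 0.967400
step 2 [2y] bond c/1=11/200: DF=(2084961/2000000 − 11/200·(0.967400))/(1+11/200) = 9377/10000 ≈ 0.937700
step 3 [3y] bond c/1=11/200: DF=(1049533/1000000 − 11/200·(0.967400+0.937700))/(1+11/200) = 1791/2000 ≈ 0.895500
step 4 [4y] bond c/1=13/200: DF=(1093253/1000000 − 13/200·(0.967400+0.937700+0.895500))/(1+13/200) = 2139/2500 ≈ 0.855600
step 5 [5y] zero: DF = P = 167/200 ≈ 0.835000
step 6 [6y] swap r/1=1891/53021: DF=(1 − 1891/53021·(0.967400+0.937700+0.895500+0.855600+0.835000))/(1+1891/53021) = 8109/10000 ≈ 0.810900
step 7 [7y] bond c/1=2/25: DF=(1577/1250 − 2/25·(0.967400+0.937700+0.895500+0.855600+0.835000+0.810900))/(1+2/25) = 3877/5000 ≈ 0.775400
step 8 [8y] bond c/1=29/400: DF=(2530957/2000000 − 29/400·(0.967400+0.937700+0.895500+0.855600+0.835000+0.810900+0.775400))/(1+29/400) = 7691/10000 ≈ 0.769100

1 1 4837/5000
2 2 9377/10000
3 3 1791/2000
4 4 2139/2500
5 5 167/200
6 6 8109/10000
7 7 3877/5000
8 8 7691/10000
DF(8y) = 7691/10000 ≈ 0.769100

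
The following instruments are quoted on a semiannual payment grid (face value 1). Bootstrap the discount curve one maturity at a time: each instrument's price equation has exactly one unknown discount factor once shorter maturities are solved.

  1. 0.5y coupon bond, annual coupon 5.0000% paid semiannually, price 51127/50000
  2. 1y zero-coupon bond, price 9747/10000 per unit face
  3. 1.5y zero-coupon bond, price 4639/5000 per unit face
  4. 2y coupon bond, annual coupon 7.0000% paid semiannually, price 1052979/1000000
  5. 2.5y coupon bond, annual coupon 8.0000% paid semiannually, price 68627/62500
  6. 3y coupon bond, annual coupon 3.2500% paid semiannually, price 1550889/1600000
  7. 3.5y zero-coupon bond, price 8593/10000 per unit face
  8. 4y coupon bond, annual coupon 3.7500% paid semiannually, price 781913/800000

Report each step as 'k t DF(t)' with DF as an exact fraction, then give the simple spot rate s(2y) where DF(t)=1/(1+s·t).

1 1/2 1247/1250
2 1 9747/10000
3 3/2 4639/5000
4 2 9193/10000
5 5/2 9089/10000
6 3 4391/5000
7 7/2 8593/10000
8 4 2101/2500
s(2y) = (1/(9193/10000) − 1)/(2) = 807/18386 ≈ 4.3892%

step 1 [0.5y] bond c/2=1/40: DF=(51127/50000 − 1/40·(0))/(1+1/40) = 1247/1250 ≈ 0.997600
step 2 [1y] zero: DF = P = 9747/10000 ≈ 0.974700
step 3 [1.5y] zero: DF = P = 4639/5000 ≈ 0.927800
step 4 [2y] bond c/2=7/200: DF=(1052979/1000000 − 7/200·(0.997600+0.974700+0.927800))/(1+7/200) = 9193/10000 ≈ 0.919300
step 5 [2.5y] bond c/2=1/25: DF=(68627/62500 − 1/25·(0.997600+0.974700+0.927800+0.919300))/(1+1/25) = 9089/10000 ≈ 0.908900
step 6 [3y] bond c/2=13/800: DF=(1550889/1600000 − 13/800·(0.997600+0.974700+0.927800+0.919300+0.908900))/(1+13/800) = 4391/5000 ≈ 0.878200
step 7 [3.5y] zero: DF = P = 8593/10000 ≈ 0.859300
step 8 [4y] bond c/2=3/160: DF=(781913/800000 − 3/160·(0.997600+0.974700+0.927800+0.919300+0.908900+0.878200+0.859300))/(1+3/160) = 2101/2500 ≈ 0.840400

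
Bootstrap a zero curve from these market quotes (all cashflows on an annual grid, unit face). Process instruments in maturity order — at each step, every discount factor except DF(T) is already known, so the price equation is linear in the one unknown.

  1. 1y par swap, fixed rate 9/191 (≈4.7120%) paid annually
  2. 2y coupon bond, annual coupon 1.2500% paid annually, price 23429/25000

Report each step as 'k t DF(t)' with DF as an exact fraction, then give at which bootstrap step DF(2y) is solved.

step 1 [1y] swap r/1=9/191: DF=(1 − 9/191·(0))/(1+9/191) = 191/200 ≈ 0.955000
step 2 [2y] bond c/1=1/80: DF=(23429/25000 − 1/80·(0.955000))/(1+1/80) = 4569/5000 ≈ 0.913800

1 1 191/200
2 2 4569/5000
DF(2y) is solved at step 2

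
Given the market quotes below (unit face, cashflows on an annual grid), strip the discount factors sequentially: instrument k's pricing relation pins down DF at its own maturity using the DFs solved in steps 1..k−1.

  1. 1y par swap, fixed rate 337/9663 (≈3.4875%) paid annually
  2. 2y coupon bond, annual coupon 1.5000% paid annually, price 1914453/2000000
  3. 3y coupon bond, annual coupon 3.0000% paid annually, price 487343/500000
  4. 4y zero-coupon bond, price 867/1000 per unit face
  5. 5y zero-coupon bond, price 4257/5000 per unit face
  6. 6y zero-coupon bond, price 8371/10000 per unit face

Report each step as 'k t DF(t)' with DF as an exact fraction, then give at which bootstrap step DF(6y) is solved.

1 1 9663/10000
2 2 1161/1250
3 3 8911/10000
4 4 867/1000
5 5 4257/5000
6 6 8371/10000
DF(6y) is solved at step 6

step 1 [1y] swap r/1=337/9663: DF=(1 − 337/9663·(0))/(1+337/9663) = 9663/10000 ≈ 0.966300
step 2 [2y] bond c/1=3/200: DF=(1914453/2000000 − 3/200·(0.966300))/(1+3/200) = 1161/1250 ≈ 0.928800
step 3 [3y] bond c/1=3/100: DF=(487343/500000 − 3/100·(0.966300+0.928800))/(1+3/100) = 8911/10000 ≈ 0.891100
step 4 [4y] zero: DF = P = 867/1000 ≈ 0.867000
step 5 [5y] zero: DF = P = 4257/5000 ≈ 0.851400
step 6 [6y] zero: DF = P = 8371/10000 ≈ 0.837100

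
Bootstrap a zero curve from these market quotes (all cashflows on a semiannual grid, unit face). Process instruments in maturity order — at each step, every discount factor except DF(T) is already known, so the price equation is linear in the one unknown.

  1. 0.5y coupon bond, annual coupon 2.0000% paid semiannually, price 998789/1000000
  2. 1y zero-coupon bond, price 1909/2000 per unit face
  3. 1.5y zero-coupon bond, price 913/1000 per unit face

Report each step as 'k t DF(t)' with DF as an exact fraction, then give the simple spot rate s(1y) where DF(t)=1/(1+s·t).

step 1 [0.5y] bond c/2=1/100: DF=(998789/1000000 − 1/100·(0))/(1+1/100) = 9889/10000 ≈ 0.988900
step 2 [1y] zero: DF = P = 1909/2000 ≈ 0.954500
step 3 [1.5y] zero: DF = P = 913/1000 ≈ 0.913000

1 1/2 9889/10000
2 1 1909/2000
3 3/2 913/1000
s(1y) = (1/(1909/2000) − 1)/(1) = 91/1909 ≈ 4.7669%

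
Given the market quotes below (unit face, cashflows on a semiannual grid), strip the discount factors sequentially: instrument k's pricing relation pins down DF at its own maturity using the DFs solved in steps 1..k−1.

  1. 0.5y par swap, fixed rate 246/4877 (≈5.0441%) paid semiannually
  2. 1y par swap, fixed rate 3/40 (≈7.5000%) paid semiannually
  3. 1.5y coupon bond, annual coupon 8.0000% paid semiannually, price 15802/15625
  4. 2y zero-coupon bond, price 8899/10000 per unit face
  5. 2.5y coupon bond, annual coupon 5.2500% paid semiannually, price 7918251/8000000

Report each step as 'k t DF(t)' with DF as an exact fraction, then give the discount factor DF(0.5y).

step 1 [0.5y] swap r/2=123/4877: DF=(1 − 123/4877·(0))/(1+123/4877) = 4877/5000 ≈ 0.975400
step 2 [1y] swap r/2=3/80: DF=(1 − 3/80·(0.975400))/(1+3/80) = 4643/5000 ≈ 0.928600
step 3 [1.5y] bond c/2=1/25: DF=(15802/15625 − 1/25·(0.975400+0.928600))/(1+1/25) = 562/625 ≈ 0.899200
step 4 [2y] zero: DF = P = 8899/10000 ≈ 0.889900
step 5 [2.5y] bond c/2=21/800: DF=(7918251/8000000 − 21/800·(0.975400+0.928600+0.899200+0.889900))/(1+21/800) = 87/100 ≈ 0.870000

1 1/2 4877/5000
2 1 4643/5000
3 3/2 562/625
4 2 8899/10000
5 5/2 87/100
DF(0.5y) = 4877/5000 ≈ 0.975400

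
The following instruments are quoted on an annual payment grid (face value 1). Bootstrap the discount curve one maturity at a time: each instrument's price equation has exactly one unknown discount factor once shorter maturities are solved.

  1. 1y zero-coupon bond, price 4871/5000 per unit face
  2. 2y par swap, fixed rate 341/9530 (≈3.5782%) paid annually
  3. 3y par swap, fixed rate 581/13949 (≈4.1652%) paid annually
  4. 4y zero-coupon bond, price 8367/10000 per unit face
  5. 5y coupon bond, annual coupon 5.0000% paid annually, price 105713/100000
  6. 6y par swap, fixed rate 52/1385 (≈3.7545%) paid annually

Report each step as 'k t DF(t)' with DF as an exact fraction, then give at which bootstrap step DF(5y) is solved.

1 1 4871/5000
2 2 4659/5000
3 3 4419/5000
4 4 8367/10000
5 5 8341/10000
6 6 1003/1250
DF(5y) is solved at step 5

step 1 [1y] zero: DF = P = 4871/5000 ≈ 0.974200
step 2 [2y] swap r/1=341/9530: DF=(1 − 341/9530·(0.974200))/(1+341/9530) = 4659/5000 ≈ 0.931800
step 3 [3y] swap r/1=581/13949: DF=(1 − 581/13949·(0.974200+0.931800))/(1+581/13949) = 4419/5000 ≈ 0.883800
step 4 [4y] zero: DF = P = 8367/10000 ≈ 0.836700
step 5 [5y] bond c/1=1/20: DF=(105713/100000 − 1/20·(0.974200+0.931800+0.883800+0.836700))/(1+1/20) = 8341/10000 ≈ 0.834100
step 6 [6y] swap r/1=52/1385: DF=(1 − 52/1385·(0.974200+0.931800+0.883800+0.836700+0.834100))/(1+52/1385) = 1003/1250 ≈ 0.802400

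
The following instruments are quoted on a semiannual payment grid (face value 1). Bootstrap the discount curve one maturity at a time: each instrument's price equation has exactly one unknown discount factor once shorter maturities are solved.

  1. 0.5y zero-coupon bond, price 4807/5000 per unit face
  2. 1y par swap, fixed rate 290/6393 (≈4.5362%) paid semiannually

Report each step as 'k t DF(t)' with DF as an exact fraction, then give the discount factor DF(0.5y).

1 1/2 4807/5000
2 1 1913/2000
DF(0.5y) = 4807/5000 ≈ 0.961400

step 1 [0.5y] zero: DF = P = 4807/5000 ≈ 0.961400
step 2 [1y] swap r/2=145/6393: DF=(1 − 145/6393·(0.961400))/(1+145/6393) = 1913/2000 ≈ 0.956500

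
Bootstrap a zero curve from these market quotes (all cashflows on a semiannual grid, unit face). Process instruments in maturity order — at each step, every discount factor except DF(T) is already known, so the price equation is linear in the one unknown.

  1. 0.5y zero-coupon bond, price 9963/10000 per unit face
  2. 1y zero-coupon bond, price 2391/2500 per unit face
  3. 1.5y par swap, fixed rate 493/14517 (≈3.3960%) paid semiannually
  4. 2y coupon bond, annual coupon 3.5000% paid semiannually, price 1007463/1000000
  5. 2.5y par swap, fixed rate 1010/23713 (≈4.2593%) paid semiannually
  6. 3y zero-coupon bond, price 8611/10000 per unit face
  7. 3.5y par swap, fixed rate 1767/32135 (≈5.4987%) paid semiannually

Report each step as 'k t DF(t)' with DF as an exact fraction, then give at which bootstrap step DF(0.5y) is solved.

1 1/2 9963/10000
2 1 2391/2500
3 3/2 9507/10000
4 2 4701/5000
5 5/2 899/1000
6 3 8611/10000
7 7/2 8233/10000
DF(0.5y) is solved at step 1

step 1 [0.5y] zero: DF = P = 9963/10000 ≈ 0.996300
step 2 [1y] zero: DF = P = 2391/2500 ≈ 0.956400
step 3 [1.5y] swap r/2=493/29034: DF=(1 − 493/29034·(0.996300+0.956400))/(1+493/29034) = 9507/10000 ≈ 0.950700
step 4 [2y] bond c/2=7/400: DF=(1007463/1000000 − 7/400·(0.996300+0.956400+0.950700))/(1+7/400) = 4701/5000 ≈ 0.940200
step 5 [2.5y] swap r/2=505/23713: DF=(1 − 505/23713·(0.996300+0.956400+0.950700+0.940200))/(1+505/23713) = 899/1000 ≈ 0.899000
step 6 [3y] zero: DF = P = 8611/10000 ≈ 0.861100
step 7 [3.5y] swap r/2=1767/64270: DF=(1 − 1767/64270·(0.996300+0.956400+0.950700+0.940200+0.899000+0.861100))/(1+1767/64270) = 8233/10000 ≈ 0.823300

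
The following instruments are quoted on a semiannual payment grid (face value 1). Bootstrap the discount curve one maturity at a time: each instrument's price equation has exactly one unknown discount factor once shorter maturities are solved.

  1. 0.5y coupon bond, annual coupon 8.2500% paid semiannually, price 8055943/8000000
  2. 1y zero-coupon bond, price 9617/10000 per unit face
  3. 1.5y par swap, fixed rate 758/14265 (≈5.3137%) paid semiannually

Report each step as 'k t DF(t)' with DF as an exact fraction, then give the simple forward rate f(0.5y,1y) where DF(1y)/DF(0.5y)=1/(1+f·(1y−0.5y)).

step 1 [0.5y] bond c/2=33/800: DF=(8055943/8000000 − 33/800·(0))/(1+33/800) = 9671/10000 ≈ 0.967100
step 2 [1y] zero: DF = P = 9617/10000 ≈ 0.961700
step 3 [1.5y] swap r/2=379/14265: DF=(1 − 379/14265·(0.967100+0.961700))/(1+379/14265) = 4621/5000 ≈ 0.924200

1 1/2 9671/10000
2 1 9617/10000
3 3/2 4621/5000
f(0.5y,1y) = ((9671/10000)/(9617/10000) − 1)/(1/2) = 108/9617 ≈ 1.1230%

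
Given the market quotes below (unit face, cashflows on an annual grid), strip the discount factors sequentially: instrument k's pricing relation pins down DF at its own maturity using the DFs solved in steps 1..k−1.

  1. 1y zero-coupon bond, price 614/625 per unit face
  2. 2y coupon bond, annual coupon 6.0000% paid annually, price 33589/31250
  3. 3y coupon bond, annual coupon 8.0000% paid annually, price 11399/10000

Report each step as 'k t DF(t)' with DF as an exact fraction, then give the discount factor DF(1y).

1 1 614/625
2 2 599/625
3 3 9117/10000
DF(1y) = 614/625 ≈ 0.982400

step 1 [1y] zero: DF = P = 614/625 ≈ 0.982400
step 2 [2y] bond c/1=3/50: DF=(33589/31250 − 3/50·(0.982400))/(1+3/50) = 599/625 ≈ 0.958400
step 3 [3y] bond c/1=2/25: DF=(11399/10000 − 2/25·(0.982400+0.958400))/(1+2/25) = 9117/10000 ≈ 0.911700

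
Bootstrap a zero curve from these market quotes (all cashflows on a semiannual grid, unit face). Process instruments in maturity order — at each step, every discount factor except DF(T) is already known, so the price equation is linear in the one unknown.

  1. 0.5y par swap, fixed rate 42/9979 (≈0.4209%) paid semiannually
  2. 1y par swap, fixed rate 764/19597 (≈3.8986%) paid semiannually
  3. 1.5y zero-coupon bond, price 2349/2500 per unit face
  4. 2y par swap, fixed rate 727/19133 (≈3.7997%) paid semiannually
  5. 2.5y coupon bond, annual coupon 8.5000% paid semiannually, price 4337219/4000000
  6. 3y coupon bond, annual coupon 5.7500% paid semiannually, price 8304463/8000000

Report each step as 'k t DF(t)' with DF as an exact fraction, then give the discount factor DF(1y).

1 1/2 9979/10000
2 1 4809/5000
3 3/2 2349/2500
4 2 9273/10000
5 5/2 8841/10000
6 3 4387/5000
DF(1y) = 4809/5000 ≈ 0.961800

step 1 [0.5y] swap r/2=21/9979: DF=(1 − 21/9979·(0))/(1+21/9979) = 9979/10000 ≈ 0.997900
step 2 [1y] swap r/2=382/19597: DF=(1 − 382/19597·(0.997900))/(1+382/19597) = 4809/5000 ≈ 0.961800
step 3 [1.5y] zero: DF = P = 2349/2500 ≈ 0.939600
step 4 [2y] swap r/2=727/38266: DF=(1 − 727/38266·(0.997900+0.961800+0.939600))/(1+727/38266) = 9273/10000 ≈ 0.927300
step 5 [2.5y] bond c/2=17/400: DF=(4337219/4000000 − 17/400·(0.997900+0.961800+0.939600+0.927300))/(1+17/400) = 8841/10000 ≈ 0.884100
step 6 [3y] bond c/2=23/800: DF=(8304463/8000000 − 23/800·(0.997900+0.961800+0.939600+0.927300+0.884100))/(1+23/800) = 4387/5000 ≈ 0.877400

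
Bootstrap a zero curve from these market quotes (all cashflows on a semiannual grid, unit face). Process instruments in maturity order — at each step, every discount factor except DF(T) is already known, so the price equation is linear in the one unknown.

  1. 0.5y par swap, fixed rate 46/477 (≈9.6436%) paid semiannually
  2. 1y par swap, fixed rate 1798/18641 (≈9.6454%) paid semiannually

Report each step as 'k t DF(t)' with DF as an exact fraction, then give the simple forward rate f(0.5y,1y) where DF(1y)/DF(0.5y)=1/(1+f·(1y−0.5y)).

step 1 [0.5y] swap r/2=23/477: DF=(1 − 23/477·(0))/(1+23/477) = 477/500 ≈ 0.954000
step 2 [1y] swap r/2=899/18641: DF=(1 − 899/18641·(0.954000))/(1+899/18641) = 9101/10000 ≈ 0.910100

1 1/2 477/500
2 1 9101/10000
f(0.5y,1y) = ((477/500)/(9101/10000) − 1)/(1/2) = 878/9101 ≈ 9.6473%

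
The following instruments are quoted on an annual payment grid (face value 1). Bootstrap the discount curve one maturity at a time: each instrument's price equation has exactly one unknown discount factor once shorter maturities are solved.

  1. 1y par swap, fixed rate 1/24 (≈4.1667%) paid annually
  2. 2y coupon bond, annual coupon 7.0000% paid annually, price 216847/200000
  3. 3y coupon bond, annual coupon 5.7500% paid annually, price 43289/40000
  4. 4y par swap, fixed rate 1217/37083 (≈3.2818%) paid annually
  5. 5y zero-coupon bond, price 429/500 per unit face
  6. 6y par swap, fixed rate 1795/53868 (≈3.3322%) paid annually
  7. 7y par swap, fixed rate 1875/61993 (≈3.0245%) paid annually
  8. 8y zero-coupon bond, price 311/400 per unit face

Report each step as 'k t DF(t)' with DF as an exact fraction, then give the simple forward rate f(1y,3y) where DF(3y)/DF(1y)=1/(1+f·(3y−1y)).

1 1 24/25
2 2 1901/2000
3 3 1839/2000
4 4 8783/10000
5 5 429/500
6 6 1641/2000
7 7 13/16
8 8 311/400
f(1y,3y) = ((24/25)/(1839/2000) − 1)/(2) = 27/1226 ≈ 2.2023%

step 1 [1y] swap r/1=1/24: DF=(1 − 1/24·(0))/(1+1/24) = 24/25 ≈ 0.960000
step 2 [2y] bond c/1=7/100: DF=(216847/200000 − 7/100·(0.960000))/(1+7/100) = 1901/2000 ≈ 0.950500
step 3 [3y] bond c/1=23/400: DF=(43289/40000 − 23/400·(0.960000+0.950500))/(1+23/400) = 1839/2000 ≈ 0.919500
step 4 [4y] swap r/1=1217/37083: DF=(1 − 1217/37083·(0.960000+0.950500+0.919500))/(1+1217/37083) = 8783/10000 ≈ 0.878300
step 5 [5y] zero: DF = P = 429/500 ≈ 0.858000
step 6 [6y] swap r/1=1795/53868: DF=(1 − 1795/53868·(0.960000+0.950500+0.919500+0.878300+0.858000))/(1+1795/53868) = 1641/2000 ≈ 0.820500
step 7 [7y] swap r/1=1875/61993: DF=(1 − 1875/61993·(0.960000+0.950500+0.919500+0.878300+0.858000+0.820500))/(1+1875/61993) = 13/16 ≈ 0.812500
step 8 [8y] zero: DF = P = 311/400 ≈ 0.777500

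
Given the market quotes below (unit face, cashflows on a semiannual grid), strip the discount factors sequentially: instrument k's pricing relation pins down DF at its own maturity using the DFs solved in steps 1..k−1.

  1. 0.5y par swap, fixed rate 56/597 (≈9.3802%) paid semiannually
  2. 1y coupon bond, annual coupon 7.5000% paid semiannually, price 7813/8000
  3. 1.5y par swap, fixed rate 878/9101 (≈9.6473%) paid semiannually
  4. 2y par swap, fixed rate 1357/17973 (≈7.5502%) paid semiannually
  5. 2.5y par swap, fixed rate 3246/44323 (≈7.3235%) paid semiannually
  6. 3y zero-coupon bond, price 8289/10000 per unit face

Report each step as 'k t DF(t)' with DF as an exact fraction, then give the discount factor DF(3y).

1 1/2 597/625
2 1 2267/2500
3 3/2 8683/10000
4 2 8643/10000
5 5/2 8377/10000
6 3 8289/10000
DF(3y) = 8289/10000 ≈ 0.828900

step 1 [0.5y] swap r/2=28/597: DF=(1 − 28/597·(0))/(1+28/597) = 597/625 ≈ 0.955200
step 2 [1y] bond c/2=3/80: DF=(7813/8000 − 3/80·(0.955200))/(1+3/80) = 2267/2500 ≈ 0.906800
step 3 [1.5y] swap r/2=439/9101: DF=(1 − 439/9101·(0.955200+0.906800))/(1+439/9101) = 8683/10000 ≈ 0.868300
step 4 [2y] swap r/2=1357/35946: DF=(1 − 1357/35946·(0.955200+0.906800+0.868300))/(1+1357/35946) = 8643/10000 ≈ 0.864300
step 5 [2.5y] swap r/2=1623/44323: DF=(1 − 1623/44323·(0.955200+0.906800+0.868300+0.864300))/(1+1623/44323) = 8377/10000 ≈ 0.837700
step 6 [3y] zero: DF = P = 8289/10000 ≈ 0.828900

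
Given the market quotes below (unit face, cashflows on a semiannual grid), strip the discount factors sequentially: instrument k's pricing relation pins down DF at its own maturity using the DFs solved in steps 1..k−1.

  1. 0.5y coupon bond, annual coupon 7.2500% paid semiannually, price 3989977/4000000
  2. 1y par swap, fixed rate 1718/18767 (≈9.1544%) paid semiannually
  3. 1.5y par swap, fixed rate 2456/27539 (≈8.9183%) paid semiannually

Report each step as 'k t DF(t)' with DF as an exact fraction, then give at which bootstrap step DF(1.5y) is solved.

step 1 [0.5y] bond c/2=29/800: DF=(3989977/4000000 − 29/800·(0))/(1+29/800) = 4813/5000 ≈ 0.962600
step 2 [1y] swap r/2=859/18767: DF=(1 − 859/18767·(0.962600))/(1+859/18767) = 9141/10000 ≈ 0.914100
step 3 [1.5y] swap r/2=1228/27539: DF=(1 − 1228/27539·(0.962600+0.914100))/(1+1228/27539) = 2193/2500 ≈ 0.877200

1 1/2 4813/5000
2 1 9141/10000
3 3/2 2193/2500
DF(1.5y) is solved at step 3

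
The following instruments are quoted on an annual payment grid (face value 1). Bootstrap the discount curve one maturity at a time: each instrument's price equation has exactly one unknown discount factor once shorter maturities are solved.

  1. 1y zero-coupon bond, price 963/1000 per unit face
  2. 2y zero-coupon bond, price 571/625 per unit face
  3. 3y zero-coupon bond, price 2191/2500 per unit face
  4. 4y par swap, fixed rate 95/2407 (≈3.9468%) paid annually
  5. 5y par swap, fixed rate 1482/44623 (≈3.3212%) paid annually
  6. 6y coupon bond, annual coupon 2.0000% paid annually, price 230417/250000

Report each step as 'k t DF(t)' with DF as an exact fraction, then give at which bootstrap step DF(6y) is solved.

step 1 [1y] zero: DF = P = 963/1000 ≈ 0.963000
step 2 [2y] zero: DF = P = 571/625 ≈ 0.913600
step 3 [3y] zero: DF = P = 2191/2500 ≈ 0.876400
step 4 [4y] swap r/1=95/2407: DF=(1 − 95/2407·(0.963000+0.913600+0.876400))/(1+95/2407) = 343/400 ≈ 0.857500
step 5 [5y] swap r/1=1482/44623: DF=(1 − 1482/44623·(0.963000+0.913600+0.876400+0.857500))/(1+1482/44623) = 4259/5000 ≈ 0.851800
step 6 [6y] bond c/1=1/50: DF=(230417/250000 − 1/50·(0.963000+0.913600+0.876400+0.857500+0.851800))/(1+1/50) = 8161/10000 ≈ 0.816100

1 1 963/1000
2 2 571/625
3 3 2191/2500
4 4 343/400
5 5 4259/5000
6 6 8161/10000
DF(6y) is solved at step 6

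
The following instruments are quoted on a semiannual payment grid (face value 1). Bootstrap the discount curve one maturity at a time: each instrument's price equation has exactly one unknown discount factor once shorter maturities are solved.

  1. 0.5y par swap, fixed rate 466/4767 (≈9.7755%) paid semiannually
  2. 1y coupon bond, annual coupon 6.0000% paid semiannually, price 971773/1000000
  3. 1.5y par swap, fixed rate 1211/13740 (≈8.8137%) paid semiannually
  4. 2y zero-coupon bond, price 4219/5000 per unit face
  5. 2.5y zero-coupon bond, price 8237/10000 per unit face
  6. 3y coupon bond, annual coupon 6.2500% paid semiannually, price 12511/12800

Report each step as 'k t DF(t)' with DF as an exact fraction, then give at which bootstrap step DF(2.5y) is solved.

step 1 [0.5y] swap r/2=233/4767: DF=(1 − 233/4767·(0))/(1+233/4767) = 4767/5000 ≈ 0.953400
step 2 [1y] bond c/2=3/100: DF=(971773/1000000 − 3/100·(0.953400))/(1+3/100) = 9157/10000 ≈ 0.915700
step 3 [1.5y] swap r/2=1211/27480: DF=(1 − 1211/27480·(0.953400+0.915700))/(1+1211/27480) = 8789/10000 ≈ 0.878900
step 4 [2y] zero: DF = P = 4219/5000 ≈ 0.843800
step 5 [2.5y] zero: DF = P = 8237/10000 ≈ 0.823700
step 6 [3y] bond c/2=1/32: DF=(12511/12800 − 1/32·(0.953400+0.915700+0.878900+0.843800+0.823700))/(1+1/32) = 407/500 ≈ 0.814000

1 1/2 4767/5000
2 1 9157/10000
3 3/2 8789/10000
4 2 4219/5000
5 5/2 8237/10000
6 3 407/500
DF(2.5y) is solved at step 5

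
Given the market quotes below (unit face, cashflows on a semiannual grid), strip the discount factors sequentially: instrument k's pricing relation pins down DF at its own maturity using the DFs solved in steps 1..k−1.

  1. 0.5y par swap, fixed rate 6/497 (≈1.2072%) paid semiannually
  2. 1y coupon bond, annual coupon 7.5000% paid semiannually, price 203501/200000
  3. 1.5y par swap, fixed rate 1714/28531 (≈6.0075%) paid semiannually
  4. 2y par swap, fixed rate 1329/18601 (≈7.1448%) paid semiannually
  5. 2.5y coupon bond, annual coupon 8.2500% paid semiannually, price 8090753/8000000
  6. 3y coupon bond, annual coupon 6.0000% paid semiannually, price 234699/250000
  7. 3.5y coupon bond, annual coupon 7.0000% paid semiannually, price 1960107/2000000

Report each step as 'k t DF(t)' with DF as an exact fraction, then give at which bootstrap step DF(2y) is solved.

step 1 [0.5y] swap r/2=3/497: DF=(1 − 3/497·(0))/(1+3/497) = 497/500 ≈ 0.994000
step 2 [1y] bond c/2=3/80: DF=(203501/200000 − 3/80·(0.994000))/(1+3/80) = 1181/1250 ≈ 0.944800
step 3 [1.5y] swap r/2=857/28531: DF=(1 − 857/28531·(0.994000+0.944800))/(1+857/28531) = 9143/10000 ≈ 0.914300
step 4 [2y] swap r/2=1329/37202: DF=(1 − 1329/37202·(0.994000+0.944800+0.914300))/(1+1329/37202) = 8671/10000 ≈ 0.867100
step 5 [2.5y] bond c/2=33/800: DF=(8090753/8000000 − 33/800·(0.994000+0.944800+0.914300+0.867100))/(1+33/800) = 8239/10000 ≈ 0.823900
step 6 [3y] bond c/2=3/100: DF=(234699/250000 − 3/100·(0.994000+0.944800+0.914300+0.867100+0.823900))/(1+3/100) = 7791/10000 ≈ 0.779100
step 7 [3.5y] bond c/2=7/200: DF=(1960107/2000000 − 7/200·(0.994000+0.944800+0.914300+0.867100+0.823900+0.779100))/(1+7/200) = 7669/10000 ≈ 0.766900

1 1/2 497/500
2 1 1181/1250
3 3/2 9143/10000
4 2 8671/10000
5 5/2 8239/10000
6 3 7791/10000
7 7/2 7669/10000
DF(2y) is solved at step 4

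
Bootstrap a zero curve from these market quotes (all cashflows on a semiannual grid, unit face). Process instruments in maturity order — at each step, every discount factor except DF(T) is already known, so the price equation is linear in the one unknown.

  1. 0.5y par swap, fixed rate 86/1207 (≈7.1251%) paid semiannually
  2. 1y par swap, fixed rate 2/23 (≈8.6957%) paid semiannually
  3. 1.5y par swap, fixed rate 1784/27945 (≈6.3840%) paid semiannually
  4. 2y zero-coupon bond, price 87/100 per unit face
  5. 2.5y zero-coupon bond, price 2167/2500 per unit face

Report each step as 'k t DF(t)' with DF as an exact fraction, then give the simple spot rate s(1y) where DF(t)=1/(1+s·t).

1 1/2 1207/1250
2 1 9181/10000
3 3/2 2277/2500
4 2 87/100
5 5/2 2167/2500
s(1y) = (1/(9181/10000) − 1)/(1) = 819/9181 ≈ 8.9206%

step 1 [0.5y] swap r/2=43/1207: DF=(1 − 43/1207·(0))/(1+43/1207) = 1207/1250 ≈ 0.965600
step 2 [1y] swap r/2=1/23: DF=(1 − 1/23·(0.965600))/(1+1/23) = 9181/10000 ≈ 0.918100
step 3 [1.5y] swap r/2=892/27945: DF=(1 − 892/27945·(0.965600+0.918100))/(1+892/27945) = 2277/2500 ≈ 0.910800
step 4 [2y] zero: DF = P = 87/100 ≈ 0.870000
step 5 [2.5y] zero: DF = P = 2167/2500 ≈ 0.866800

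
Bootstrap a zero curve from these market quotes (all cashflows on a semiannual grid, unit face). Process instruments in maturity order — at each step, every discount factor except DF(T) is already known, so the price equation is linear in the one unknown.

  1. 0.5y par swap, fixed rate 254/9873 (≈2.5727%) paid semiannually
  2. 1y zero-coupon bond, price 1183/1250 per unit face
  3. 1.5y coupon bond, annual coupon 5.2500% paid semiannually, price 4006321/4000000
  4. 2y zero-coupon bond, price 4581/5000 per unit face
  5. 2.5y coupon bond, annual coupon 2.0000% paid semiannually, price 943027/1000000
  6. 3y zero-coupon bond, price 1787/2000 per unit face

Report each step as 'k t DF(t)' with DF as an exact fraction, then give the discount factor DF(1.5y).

step 1 [0.5y] swap r/2=127/9873: DF=(1 − 127/9873·(0))/(1+127/9873) = 9873/10000 ≈ 0.987300
step 2 [1y] zero: DF = P = 1183/1250 ≈ 0.946400
step 3 [1.5y] bond c/2=21/800: DF=(4006321/4000000 − 21/800·(0.987300+0.946400))/(1+21/800) = 1853/2000 ≈ 0.926500
step 4 [2y] zero: DF = P = 4581/5000 ≈ 0.916200
step 5 [2.5y] bond c/2=1/100: DF=(943027/1000000 − 1/100·(0.987300+0.946400+0.926500+0.916200))/(1+1/100) = 8963/10000 ≈ 0.896300
step 6 [3y] zero: DF = P = 1787/2000 ≈ 0.893500

1 1/2 9873/10000
2 1 1183/1250
3 3/2 1853/2000
4 2 4581/5000
5 5/2 8963/10000
6 3 1787/2000
DF(1.5y) = 1853/2000 ≈ 0.926500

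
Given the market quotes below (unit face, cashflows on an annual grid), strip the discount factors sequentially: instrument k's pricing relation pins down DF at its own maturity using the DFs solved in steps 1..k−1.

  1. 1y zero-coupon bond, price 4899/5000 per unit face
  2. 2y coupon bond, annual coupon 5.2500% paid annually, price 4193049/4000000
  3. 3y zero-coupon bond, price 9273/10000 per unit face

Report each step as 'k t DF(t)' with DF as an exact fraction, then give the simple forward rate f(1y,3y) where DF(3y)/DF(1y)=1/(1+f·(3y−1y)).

1 1 4899/5000
2 2 9471/10000
3 3 9273/10000
f(1y,3y) = ((4899/5000)/(9273/10000) − 1)/(2) = 175/6182 ≈ 2.8308%

step 1 [1y] zero: DF = P = 4899/5000 ≈ 0.979800
step 2 [2y] bond c/1=21/400: DF=(4193049/4000000 − 21/400·(0.979800))/(1+21/400) = 9471/10000 ≈ 0.947100
step 3 [3y] zero: DF = P = 9273/10000 ≈ 0.927300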